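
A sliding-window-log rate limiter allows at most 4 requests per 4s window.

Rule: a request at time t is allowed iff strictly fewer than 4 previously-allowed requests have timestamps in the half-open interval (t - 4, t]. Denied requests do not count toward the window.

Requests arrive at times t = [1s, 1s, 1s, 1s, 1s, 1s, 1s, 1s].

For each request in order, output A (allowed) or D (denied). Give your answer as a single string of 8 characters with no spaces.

Answer: AAAADDDD

Derivation:
Tracking allowed requests in the window:
  req#1 t=1s: ALLOW
  req#2 t=1s: ALLOW
  req#3 t=1s: ALLOW
  req#4 t=1s: ALLOW
  req#5 t=1s: DENY
  req#6 t=1s: DENY
  req#7 t=1s: DENY
  req#8 t=1s: DENY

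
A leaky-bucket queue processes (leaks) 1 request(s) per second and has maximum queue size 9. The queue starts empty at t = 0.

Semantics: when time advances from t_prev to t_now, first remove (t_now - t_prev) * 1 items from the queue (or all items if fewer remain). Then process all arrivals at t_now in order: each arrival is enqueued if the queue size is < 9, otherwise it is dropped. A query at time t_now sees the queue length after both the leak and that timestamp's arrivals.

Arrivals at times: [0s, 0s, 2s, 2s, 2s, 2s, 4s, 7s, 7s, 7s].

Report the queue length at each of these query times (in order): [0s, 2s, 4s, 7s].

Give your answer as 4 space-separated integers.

Queue lengths at query times:
  query t=0s: backlog = 2
  query t=2s: backlog = 4
  query t=4s: backlog = 3
  query t=7s: backlog = 3

Answer: 2 4 3 3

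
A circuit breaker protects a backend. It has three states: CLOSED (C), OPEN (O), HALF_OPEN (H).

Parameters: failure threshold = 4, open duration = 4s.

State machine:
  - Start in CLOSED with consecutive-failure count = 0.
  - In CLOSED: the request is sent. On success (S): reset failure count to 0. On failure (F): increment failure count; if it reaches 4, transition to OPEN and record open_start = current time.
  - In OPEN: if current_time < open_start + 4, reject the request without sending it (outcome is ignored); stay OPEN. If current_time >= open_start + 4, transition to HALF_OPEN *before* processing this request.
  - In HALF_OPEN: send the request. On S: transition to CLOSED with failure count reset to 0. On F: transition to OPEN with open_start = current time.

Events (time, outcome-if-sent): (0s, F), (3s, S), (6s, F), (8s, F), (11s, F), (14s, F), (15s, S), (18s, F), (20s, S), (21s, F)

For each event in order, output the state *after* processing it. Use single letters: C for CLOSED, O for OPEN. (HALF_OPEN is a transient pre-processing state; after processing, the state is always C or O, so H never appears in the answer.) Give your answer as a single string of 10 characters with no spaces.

Answer: CCCCCOOOOO

Derivation:
State after each event:
  event#1 t=0s outcome=F: state=CLOSED
  event#2 t=3s outcome=S: state=CLOSED
  event#3 t=6s outcome=F: state=CLOSED
  event#4 t=8s outcome=F: state=CLOSED
  event#5 t=11s outcome=F: state=CLOSED
  event#6 t=14s outcome=F: state=OPEN
  event#7 t=15s outcome=S: state=OPEN
  event#8 t=18s outcome=F: state=OPEN
  event#9 t=20s outcome=S: state=OPEN
  event#10 t=21s outcome=F: state=OPEN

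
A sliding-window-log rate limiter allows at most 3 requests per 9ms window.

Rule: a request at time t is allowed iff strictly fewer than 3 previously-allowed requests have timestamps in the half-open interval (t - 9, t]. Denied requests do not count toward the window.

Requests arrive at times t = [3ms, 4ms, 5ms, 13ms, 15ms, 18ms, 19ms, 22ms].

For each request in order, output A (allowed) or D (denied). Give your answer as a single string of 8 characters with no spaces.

Answer: AAAAAADA

Derivation:
Tracking allowed requests in the window:
  req#1 t=3ms: ALLOW
  req#2 t=4ms: ALLOW
  req#3 t=5ms: ALLOW
  req#4 t=13ms: ALLOW
  req#5 t=15ms: ALLOW
  req#6 t=18ms: ALLOW
  req#7 t=19ms: DENY
  req#8 t=22ms: ALLOW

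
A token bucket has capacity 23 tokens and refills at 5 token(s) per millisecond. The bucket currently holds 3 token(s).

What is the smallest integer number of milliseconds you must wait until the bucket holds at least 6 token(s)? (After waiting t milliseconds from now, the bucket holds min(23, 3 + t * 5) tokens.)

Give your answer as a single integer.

Answer: 1

Derivation:
Need 3 + t * 5 >= 6, so t >= 3/5.
Smallest integer t = ceil(3/5) = 1.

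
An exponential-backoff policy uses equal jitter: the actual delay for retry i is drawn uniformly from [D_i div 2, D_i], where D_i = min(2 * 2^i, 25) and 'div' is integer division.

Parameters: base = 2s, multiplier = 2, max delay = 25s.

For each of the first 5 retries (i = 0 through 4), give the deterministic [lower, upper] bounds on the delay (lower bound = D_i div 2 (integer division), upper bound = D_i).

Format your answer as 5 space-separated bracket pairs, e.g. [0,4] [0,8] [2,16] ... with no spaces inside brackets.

Answer: [1,2] [2,4] [4,8] [8,16] [12,25]

Derivation:
Computing bounds per retry:
  i=0: D_i=min(2*2^0,25)=2, bounds=[1,2]
  i=1: D_i=min(2*2^1,25)=4, bounds=[2,4]
  i=2: D_i=min(2*2^2,25)=8, bounds=[4,8]
  i=3: D_i=min(2*2^3,25)=16, bounds=[8,16]
  i=4: D_i=min(2*2^4,25)=25, bounds=[12,25]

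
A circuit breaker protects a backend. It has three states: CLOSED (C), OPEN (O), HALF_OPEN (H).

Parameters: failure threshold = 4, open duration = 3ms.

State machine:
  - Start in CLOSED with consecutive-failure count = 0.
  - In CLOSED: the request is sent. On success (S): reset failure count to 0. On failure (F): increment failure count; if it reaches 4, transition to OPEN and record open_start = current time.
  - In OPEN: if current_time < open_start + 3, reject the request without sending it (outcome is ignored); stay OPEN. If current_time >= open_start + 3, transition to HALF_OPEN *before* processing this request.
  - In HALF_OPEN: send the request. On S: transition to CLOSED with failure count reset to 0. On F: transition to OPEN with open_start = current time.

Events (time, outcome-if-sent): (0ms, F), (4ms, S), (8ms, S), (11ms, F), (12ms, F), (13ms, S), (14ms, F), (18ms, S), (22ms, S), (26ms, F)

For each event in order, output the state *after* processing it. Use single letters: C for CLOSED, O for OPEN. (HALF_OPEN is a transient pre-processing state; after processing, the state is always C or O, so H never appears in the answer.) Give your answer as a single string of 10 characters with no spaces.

State after each event:
  event#1 t=0ms outcome=F: state=CLOSED
  event#2 t=4ms outcome=S: state=CLOSED
  event#3 t=8ms outcome=S: state=CLOSED
  event#4 t=11ms outcome=F: state=CLOSED
  event#5 t=12ms outcome=F: state=CLOSED
  event#6 t=13ms outcome=S: state=CLOSED
  event#7 t=14ms outcome=F: state=CLOSED
  event#8 t=18ms outcome=S: state=CLOSED
  event#9 t=22ms outcome=S: state=CLOSED
  event#10 t=26ms outcome=F: state=CLOSED

Answer: CCCCCCCCCC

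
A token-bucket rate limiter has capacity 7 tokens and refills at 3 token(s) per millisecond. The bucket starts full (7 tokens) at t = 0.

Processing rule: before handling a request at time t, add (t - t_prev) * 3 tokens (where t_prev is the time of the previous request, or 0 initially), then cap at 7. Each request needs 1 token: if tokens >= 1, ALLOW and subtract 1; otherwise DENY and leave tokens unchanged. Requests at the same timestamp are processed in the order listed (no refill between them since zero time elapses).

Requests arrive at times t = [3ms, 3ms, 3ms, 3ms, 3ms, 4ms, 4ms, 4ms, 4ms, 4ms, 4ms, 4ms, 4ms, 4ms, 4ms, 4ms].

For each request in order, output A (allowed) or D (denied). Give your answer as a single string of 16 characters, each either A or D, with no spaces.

Simulating step by step:
  req#1 t=3ms: ALLOW
  req#2 t=3ms: ALLOW
  req#3 t=3ms: ALLOW
  req#4 t=3ms: ALLOW
  req#5 t=3ms: ALLOW
  req#6 t=4ms: ALLOW
  req#7 t=4ms: ALLOW
  req#8 t=4ms: ALLOW
  req#9 t=4ms: ALLOW
  req#10 t=4ms: ALLOW
  req#11 t=4ms: DENY
  req#12 t=4ms: DENY
  req#13 t=4ms: DENY
  req#14 t=4ms: DENY
  req#15 t=4ms: DENY
  req#16 t=4ms: DENY

Answer: AAAAAAAAAADDDDDD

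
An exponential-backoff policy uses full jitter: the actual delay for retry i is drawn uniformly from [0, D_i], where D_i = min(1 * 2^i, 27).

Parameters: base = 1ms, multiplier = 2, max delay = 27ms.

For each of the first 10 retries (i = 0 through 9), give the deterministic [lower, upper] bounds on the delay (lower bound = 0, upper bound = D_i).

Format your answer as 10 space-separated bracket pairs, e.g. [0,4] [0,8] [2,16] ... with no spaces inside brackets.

Computing bounds per retry:
  i=0: D_i=min(1*2^0,27)=1, bounds=[0,1]
  i=1: D_i=min(1*2^1,27)=2, bounds=[0,2]
  i=2: D_i=min(1*2^2,27)=4, bounds=[0,4]
  i=3: D_i=min(1*2^3,27)=8, bounds=[0,8]
  i=4: D_i=min(1*2^4,27)=16, bounds=[0,16]
  i=5: D_i=min(1*2^5,27)=27, bounds=[0,27]
  i=6: D_i=min(1*2^6,27)=27, bounds=[0,27]
  i=7: D_i=min(1*2^7,27)=27, bounds=[0,27]
  i=8: D_i=min(1*2^8,27)=27, bounds=[0,27]
  i=9: D_i=min(1*2^9,27)=27, bounds=[0,27]

Answer: [0,1] [0,2] [0,4] [0,8] [0,16] [0,27] [0,27] [0,27] [0,27] [0,27]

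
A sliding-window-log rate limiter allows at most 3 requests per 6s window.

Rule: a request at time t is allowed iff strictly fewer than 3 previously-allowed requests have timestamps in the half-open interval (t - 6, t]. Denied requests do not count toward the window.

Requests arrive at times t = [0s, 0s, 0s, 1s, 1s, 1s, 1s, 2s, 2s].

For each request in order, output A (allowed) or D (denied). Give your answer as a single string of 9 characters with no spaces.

Tracking allowed requests in the window:
  req#1 t=0s: ALLOW
  req#2 t=0s: ALLOW
  req#3 t=0s: ALLOW
  req#4 t=1s: DENY
  req#5 t=1s: DENY
  req#6 t=1s: DENY
  req#7 t=1s: DENY
  req#8 t=2s: DENY
  req#9 t=2s: DENY

Answer: AAADDDDDD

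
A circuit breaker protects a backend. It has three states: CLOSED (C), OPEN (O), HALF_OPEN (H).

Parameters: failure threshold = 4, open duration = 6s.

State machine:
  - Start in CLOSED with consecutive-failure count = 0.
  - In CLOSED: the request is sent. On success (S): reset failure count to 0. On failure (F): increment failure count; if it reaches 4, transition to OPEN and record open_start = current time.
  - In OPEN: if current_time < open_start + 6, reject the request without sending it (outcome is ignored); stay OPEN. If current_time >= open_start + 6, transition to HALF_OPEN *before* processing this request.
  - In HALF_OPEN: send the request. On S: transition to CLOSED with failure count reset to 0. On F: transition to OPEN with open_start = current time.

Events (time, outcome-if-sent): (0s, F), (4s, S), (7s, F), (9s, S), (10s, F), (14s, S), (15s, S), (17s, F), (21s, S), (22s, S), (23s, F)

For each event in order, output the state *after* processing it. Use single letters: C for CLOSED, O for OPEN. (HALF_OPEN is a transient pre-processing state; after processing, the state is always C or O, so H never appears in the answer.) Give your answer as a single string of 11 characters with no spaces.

State after each event:
  event#1 t=0s outcome=F: state=CLOSED
  event#2 t=4s outcome=S: state=CLOSED
  event#3 t=7s outcome=F: state=CLOSED
  event#4 t=9s outcome=S: state=CLOSED
  event#5 t=10s outcome=F: state=CLOSED
  event#6 t=14s outcome=S: state=CLOSED
  event#7 t=15s outcome=S: state=CLOSED
  event#8 t=17s outcome=F: state=CLOSED
  event#9 t=21s outcome=S: state=CLOSED
  event#10 t=22s outcome=S: state=CLOSED
  event#11 t=23s outcome=F: state=CLOSED

Answer: CCCCCCCCCCC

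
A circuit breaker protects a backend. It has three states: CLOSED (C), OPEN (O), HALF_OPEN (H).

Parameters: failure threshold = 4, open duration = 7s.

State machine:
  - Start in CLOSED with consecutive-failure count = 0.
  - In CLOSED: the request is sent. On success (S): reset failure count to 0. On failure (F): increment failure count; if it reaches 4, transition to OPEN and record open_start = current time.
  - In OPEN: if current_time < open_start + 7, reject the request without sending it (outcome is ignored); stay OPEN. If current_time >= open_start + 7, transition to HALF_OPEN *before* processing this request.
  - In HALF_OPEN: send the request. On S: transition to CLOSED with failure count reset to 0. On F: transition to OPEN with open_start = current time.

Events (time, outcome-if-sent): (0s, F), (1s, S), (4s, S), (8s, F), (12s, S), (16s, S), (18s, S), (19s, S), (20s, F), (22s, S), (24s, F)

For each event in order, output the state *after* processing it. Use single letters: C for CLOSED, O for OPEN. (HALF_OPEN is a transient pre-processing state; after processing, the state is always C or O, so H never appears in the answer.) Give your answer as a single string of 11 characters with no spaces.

State after each event:
  event#1 t=0s outcome=F: state=CLOSED
  event#2 t=1s outcome=S: state=CLOSED
  event#3 t=4s outcome=S: state=CLOSED
  event#4 t=8s outcome=F: state=CLOSED
  event#5 t=12s outcome=S: state=CLOSED
  event#6 t=16s outcome=S: state=CLOSED
  event#7 t=18s outcome=S: state=CLOSED
  event#8 t=19s outcome=S: state=CLOSED
  event#9 t=20s outcome=F: state=CLOSED
  event#10 t=22s outcome=S: state=CLOSED
  event#11 t=24s outcome=F: state=CLOSED

Answer: CCCCCCCCCCC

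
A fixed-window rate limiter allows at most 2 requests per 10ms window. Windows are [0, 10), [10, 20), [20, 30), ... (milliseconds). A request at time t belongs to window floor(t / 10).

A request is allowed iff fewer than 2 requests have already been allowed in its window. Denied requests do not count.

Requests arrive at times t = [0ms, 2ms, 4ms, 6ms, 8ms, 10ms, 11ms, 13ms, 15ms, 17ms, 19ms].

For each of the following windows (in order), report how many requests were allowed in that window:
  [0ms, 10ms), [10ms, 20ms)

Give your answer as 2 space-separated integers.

Processing requests:
  req#1 t=0ms (window 0): ALLOW
  req#2 t=2ms (window 0): ALLOW
  req#3 t=4ms (window 0): DENY
  req#4 t=6ms (window 0): DENY
  req#5 t=8ms (window 0): DENY
  req#6 t=10ms (window 1): ALLOW
  req#7 t=11ms (window 1): ALLOW
  req#8 t=13ms (window 1): DENY
  req#9 t=15ms (window 1): DENY
  req#10 t=17ms (window 1): DENY
  req#11 t=19ms (window 1): DENY

Allowed counts by window: 2 2

Answer: 2 2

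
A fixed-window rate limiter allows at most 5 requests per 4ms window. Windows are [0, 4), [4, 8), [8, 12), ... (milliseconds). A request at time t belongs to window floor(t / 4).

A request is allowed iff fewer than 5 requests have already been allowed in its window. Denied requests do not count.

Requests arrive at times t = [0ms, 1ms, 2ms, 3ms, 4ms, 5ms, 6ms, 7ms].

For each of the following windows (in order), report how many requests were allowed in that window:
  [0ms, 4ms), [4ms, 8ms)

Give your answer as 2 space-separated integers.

Answer: 4 4

Derivation:
Processing requests:
  req#1 t=0ms (window 0): ALLOW
  req#2 t=1ms (window 0): ALLOW
  req#3 t=2ms (window 0): ALLOW
  req#4 t=3ms (window 0): ALLOW
  req#5 t=4ms (window 1): ALLOW
  req#6 t=5ms (window 1): ALLOW
  req#7 t=6ms (window 1): ALLOW
  req#8 t=7ms (window 1): ALLOW

Allowed counts by window: 4 4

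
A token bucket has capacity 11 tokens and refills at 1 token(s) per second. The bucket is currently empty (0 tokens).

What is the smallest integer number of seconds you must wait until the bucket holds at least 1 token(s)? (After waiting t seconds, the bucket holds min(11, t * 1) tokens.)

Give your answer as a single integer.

Need t * 1 >= 1, so t >= 1/1.
Smallest integer t = ceil(1/1) = 1.

Answer: 1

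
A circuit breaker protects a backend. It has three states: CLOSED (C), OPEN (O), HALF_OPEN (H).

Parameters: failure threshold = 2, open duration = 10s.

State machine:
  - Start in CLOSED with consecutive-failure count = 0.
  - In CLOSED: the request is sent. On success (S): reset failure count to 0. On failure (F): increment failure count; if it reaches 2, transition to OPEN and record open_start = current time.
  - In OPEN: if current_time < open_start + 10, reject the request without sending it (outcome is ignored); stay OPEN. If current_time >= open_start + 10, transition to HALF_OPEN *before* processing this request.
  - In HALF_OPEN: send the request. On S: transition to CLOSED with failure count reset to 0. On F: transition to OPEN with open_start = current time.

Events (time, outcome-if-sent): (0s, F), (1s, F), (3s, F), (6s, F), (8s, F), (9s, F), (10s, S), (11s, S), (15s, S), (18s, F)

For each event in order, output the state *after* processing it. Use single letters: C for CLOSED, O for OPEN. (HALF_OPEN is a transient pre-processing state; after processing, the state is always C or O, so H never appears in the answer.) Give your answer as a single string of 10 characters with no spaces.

Answer: COOOOOOCCC

Derivation:
State after each event:
  event#1 t=0s outcome=F: state=CLOSED
  event#2 t=1s outcome=F: state=OPEN
  event#3 t=3s outcome=F: state=OPEN
  event#4 t=6s outcome=F: state=OPEN
  event#5 t=8s outcome=F: state=OPEN
  event#6 t=9s outcome=F: state=OPEN
  event#7 t=10s outcome=S: state=OPEN
  event#8 t=11s outcome=S: state=CLOSED
  event#9 t=15s outcome=S: state=CLOSED
  event#10 t=18s outcome=F: state=CLOSED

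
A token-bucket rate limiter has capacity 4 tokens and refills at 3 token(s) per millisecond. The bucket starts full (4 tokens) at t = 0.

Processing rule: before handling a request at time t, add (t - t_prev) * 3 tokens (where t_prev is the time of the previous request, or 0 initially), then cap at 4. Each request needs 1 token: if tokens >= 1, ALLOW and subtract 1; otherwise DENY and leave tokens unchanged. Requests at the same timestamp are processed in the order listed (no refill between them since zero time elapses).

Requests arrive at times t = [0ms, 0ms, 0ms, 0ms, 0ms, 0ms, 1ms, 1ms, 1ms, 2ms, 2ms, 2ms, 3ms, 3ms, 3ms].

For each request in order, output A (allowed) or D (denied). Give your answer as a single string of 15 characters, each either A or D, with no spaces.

Answer: AAAADDAAAAAAAAA

Derivation:
Simulating step by step:
  req#1 t=0ms: ALLOW
  req#2 t=0ms: ALLOW
  req#3 t=0ms: ALLOW
  req#4 t=0ms: ALLOW
  req#5 t=0ms: DENY
  req#6 t=0ms: DENY
  req#7 t=1ms: ALLOW
  req#8 t=1ms: ALLOW
  req#9 t=1ms: ALLOW
  req#10 t=2ms: ALLOW
  req#11 t=2ms: ALLOW
  req#12 t=2ms: ALLOW
  req#13 t=3ms: ALLOW
  req#14 t=3ms: ALLOW
  req#15 t=3ms: ALLOW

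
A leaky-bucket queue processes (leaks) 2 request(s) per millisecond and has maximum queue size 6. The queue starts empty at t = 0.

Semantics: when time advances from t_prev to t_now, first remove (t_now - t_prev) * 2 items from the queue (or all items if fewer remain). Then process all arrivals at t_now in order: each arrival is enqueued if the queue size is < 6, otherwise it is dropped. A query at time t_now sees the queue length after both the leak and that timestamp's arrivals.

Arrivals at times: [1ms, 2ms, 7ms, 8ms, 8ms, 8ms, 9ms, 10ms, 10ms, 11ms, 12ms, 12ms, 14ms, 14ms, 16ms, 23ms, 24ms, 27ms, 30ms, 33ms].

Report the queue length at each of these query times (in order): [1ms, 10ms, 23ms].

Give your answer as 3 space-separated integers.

Answer: 1 2 1

Derivation:
Queue lengths at query times:
  query t=1ms: backlog = 1
  query t=10ms: backlog = 2
  query t=23ms: backlog = 1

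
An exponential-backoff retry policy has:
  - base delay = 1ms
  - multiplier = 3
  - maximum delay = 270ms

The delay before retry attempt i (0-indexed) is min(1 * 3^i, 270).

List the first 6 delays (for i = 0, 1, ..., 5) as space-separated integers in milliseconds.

Computing each delay:
  i=0: min(1*3^0, 270) = 1
  i=1: min(1*3^1, 270) = 3
  i=2: min(1*3^2, 270) = 9
  i=3: min(1*3^3, 270) = 27
  i=4: min(1*3^4, 270) = 81
  i=5: min(1*3^5, 270) = 243

Answer: 1 3 9 27 81 243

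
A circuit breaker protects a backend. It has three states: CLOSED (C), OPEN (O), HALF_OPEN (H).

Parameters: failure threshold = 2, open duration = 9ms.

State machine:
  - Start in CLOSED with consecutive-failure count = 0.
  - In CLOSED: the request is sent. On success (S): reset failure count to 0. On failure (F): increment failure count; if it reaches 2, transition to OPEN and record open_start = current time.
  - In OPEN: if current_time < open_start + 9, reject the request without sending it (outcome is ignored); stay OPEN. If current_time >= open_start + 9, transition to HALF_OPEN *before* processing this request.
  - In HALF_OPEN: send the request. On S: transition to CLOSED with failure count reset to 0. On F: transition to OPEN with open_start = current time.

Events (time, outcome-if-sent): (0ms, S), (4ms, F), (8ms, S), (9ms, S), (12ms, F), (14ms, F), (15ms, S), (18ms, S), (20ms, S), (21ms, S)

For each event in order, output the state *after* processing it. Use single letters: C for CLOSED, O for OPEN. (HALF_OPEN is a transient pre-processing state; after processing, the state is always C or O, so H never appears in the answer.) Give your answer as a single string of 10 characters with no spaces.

Answer: CCCCCOOOOO

Derivation:
State after each event:
  event#1 t=0ms outcome=S: state=CLOSED
  event#2 t=4ms outcome=F: state=CLOSED
  event#3 t=8ms outcome=S: state=CLOSED
  event#4 t=9ms outcome=S: state=CLOSED
  event#5 t=12ms outcome=F: state=CLOSED
  event#6 t=14ms outcome=F: state=OPEN
  event#7 t=15ms outcome=S: state=OPEN
  event#8 t=18ms outcome=S: state=OPEN
  event#9 t=20ms outcome=S: state=OPEN
  event#10 t=21ms outcome=S: state=OPEN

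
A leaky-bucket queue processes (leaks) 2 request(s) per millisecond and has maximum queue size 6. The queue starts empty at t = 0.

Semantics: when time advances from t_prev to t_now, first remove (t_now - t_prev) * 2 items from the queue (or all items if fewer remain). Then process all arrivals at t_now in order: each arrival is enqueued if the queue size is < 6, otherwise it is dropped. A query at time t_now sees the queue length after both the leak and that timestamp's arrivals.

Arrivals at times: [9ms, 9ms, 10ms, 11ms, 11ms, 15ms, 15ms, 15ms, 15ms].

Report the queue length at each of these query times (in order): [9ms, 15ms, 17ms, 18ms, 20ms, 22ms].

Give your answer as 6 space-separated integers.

Answer: 2 4 0 0 0 0

Derivation:
Queue lengths at query times:
  query t=9ms: backlog = 2
  query t=15ms: backlog = 4
  query t=17ms: backlog = 0
  query t=18ms: backlog = 0
  query t=20ms: backlog = 0
  query t=22ms: backlog = 0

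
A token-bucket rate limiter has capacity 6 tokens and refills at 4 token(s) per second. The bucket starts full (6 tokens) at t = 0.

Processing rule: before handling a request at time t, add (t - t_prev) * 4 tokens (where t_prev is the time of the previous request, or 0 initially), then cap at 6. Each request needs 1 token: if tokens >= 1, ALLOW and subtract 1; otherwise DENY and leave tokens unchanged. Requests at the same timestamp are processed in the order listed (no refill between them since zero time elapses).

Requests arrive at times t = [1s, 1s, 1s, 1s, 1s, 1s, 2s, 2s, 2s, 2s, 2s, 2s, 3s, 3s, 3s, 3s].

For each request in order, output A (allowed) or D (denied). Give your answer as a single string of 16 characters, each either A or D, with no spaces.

Answer: AAAAAAAAAADDAAAA

Derivation:
Simulating step by step:
  req#1 t=1s: ALLOW
  req#2 t=1s: ALLOW
  req#3 t=1s: ALLOW
  req#4 t=1s: ALLOW
  req#5 t=1s: ALLOW
  req#6 t=1s: ALLOW
  req#7 t=2s: ALLOW
  req#8 t=2s: ALLOW
  req#9 t=2s: ALLOW
  req#10 t=2s: ALLOW
  req#11 t=2s: DENY
  req#12 t=2s: DENY
  req#13 t=3s: ALLOW
  req#14 t=3s: ALLOW
  req#15 t=3s: ALLOW
  req#16 t=3s: ALLOW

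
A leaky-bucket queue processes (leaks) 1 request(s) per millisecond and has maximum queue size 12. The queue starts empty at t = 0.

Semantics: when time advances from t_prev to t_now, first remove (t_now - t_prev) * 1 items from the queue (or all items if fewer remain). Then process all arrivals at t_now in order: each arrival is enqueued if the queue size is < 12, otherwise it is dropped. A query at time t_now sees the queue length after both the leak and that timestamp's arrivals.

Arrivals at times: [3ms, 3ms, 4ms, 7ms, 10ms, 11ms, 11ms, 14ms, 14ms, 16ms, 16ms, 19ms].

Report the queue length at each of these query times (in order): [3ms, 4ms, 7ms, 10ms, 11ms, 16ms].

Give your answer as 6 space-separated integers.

Answer: 2 2 1 1 2 2

Derivation:
Queue lengths at query times:
  query t=3ms: backlog = 2
  query t=4ms: backlog = 2
  query t=7ms: backlog = 1
  query t=10ms: backlog = 1
  query t=11ms: backlog = 2
  query t=16ms: backlog = 2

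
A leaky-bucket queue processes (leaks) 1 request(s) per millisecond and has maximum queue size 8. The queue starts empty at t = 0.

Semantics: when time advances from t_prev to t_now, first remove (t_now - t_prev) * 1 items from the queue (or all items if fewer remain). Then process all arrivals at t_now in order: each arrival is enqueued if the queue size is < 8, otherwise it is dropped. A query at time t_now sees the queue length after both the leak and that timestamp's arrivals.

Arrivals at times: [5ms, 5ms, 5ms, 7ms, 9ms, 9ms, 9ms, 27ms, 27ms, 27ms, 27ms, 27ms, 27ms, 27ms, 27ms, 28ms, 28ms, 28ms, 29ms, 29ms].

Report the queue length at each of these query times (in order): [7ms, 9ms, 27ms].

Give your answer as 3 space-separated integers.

Queue lengths at query times:
  query t=7ms: backlog = 2
  query t=9ms: backlog = 3
  query t=27ms: backlog = 8

Answer: 2 3 8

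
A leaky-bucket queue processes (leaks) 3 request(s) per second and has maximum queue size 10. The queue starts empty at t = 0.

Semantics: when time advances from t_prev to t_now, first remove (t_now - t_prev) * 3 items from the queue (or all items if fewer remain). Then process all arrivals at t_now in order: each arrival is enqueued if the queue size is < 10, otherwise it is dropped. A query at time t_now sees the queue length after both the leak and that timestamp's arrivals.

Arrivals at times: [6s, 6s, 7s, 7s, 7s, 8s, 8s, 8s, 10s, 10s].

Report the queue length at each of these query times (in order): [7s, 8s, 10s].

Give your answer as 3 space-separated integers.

Answer: 3 3 2

Derivation:
Queue lengths at query times:
  query t=7s: backlog = 3
  query t=8s: backlog = 3
  query t=10s: backlog = 2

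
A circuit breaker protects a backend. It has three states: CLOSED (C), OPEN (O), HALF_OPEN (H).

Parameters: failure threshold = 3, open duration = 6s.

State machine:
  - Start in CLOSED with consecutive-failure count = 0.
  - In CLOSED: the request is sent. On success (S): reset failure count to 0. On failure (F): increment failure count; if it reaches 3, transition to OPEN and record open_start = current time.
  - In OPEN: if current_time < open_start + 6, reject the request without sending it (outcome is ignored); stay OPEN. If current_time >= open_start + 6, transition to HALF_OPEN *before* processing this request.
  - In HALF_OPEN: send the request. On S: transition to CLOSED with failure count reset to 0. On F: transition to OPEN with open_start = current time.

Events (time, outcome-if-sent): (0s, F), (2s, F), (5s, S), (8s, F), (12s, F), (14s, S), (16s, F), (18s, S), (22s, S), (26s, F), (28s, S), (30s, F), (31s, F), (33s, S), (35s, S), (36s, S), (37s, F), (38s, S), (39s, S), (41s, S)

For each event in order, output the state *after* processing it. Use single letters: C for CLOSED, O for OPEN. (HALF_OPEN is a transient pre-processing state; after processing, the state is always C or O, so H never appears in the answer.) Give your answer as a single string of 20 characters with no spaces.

Answer: CCCCCCCCCCCCCCCCCCCC

Derivation:
State after each event:
  event#1 t=0s outcome=F: state=CLOSED
  event#2 t=2s outcome=F: state=CLOSED
  event#3 t=5s outcome=S: state=CLOSED
  event#4 t=8s outcome=F: state=CLOSED
  event#5 t=12s outcome=F: state=CLOSED
  event#6 t=14s outcome=S: state=CLOSED
  event#7 t=16s outcome=F: state=CLOSED
  event#8 t=18s outcome=S: state=CLOSED
  event#9 t=22s outcome=S: state=CLOSED
  event#10 t=26s outcome=F: state=CLOSED
  event#11 t=28s outcome=S: state=CLOSED
  event#12 t=30s outcome=F: state=CLOSED
  event#13 t=31s outcome=F: state=CLOSED
  event#14 t=33s outcome=S: state=CLOSED
  event#15 t=35s outcome=S: state=CLOSED
  event#16 t=36s outcome=S: state=CLOSED
  event#17 t=37s outcome=F: state=CLOSED
  event#18 t=38s outcome=S: state=CLOSED
  event#19 t=39s outcome=S: state=CLOSED
  event#20 t=41s outcome=S: state=CLOSED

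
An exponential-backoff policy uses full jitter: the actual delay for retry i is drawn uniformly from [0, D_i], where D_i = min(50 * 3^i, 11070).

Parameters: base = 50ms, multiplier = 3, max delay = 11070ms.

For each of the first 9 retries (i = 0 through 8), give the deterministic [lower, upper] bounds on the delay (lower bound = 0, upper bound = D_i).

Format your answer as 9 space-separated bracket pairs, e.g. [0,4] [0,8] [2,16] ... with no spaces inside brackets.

Computing bounds per retry:
  i=0: D_i=min(50*3^0,11070)=50, bounds=[0,50]
  i=1: D_i=min(50*3^1,11070)=150, bounds=[0,150]
  i=2: D_i=min(50*3^2,11070)=450, bounds=[0,450]
  i=3: D_i=min(50*3^3,11070)=1350, bounds=[0,1350]
  i=4: D_i=min(50*3^4,11070)=4050, bounds=[0,4050]
  i=5: D_i=min(50*3^5,11070)=11070, bounds=[0,11070]
  i=6: D_i=min(50*3^6,11070)=11070, bounds=[0,11070]
  i=7: D_i=min(50*3^7,11070)=11070, bounds=[0,11070]
  i=8: D_i=min(50*3^8,11070)=11070, bounds=[0,11070]

Answer: [0,50] [0,150] [0,450] [0,1350] [0,4050] [0,11070] [0,11070] [0,11070] [0,11070]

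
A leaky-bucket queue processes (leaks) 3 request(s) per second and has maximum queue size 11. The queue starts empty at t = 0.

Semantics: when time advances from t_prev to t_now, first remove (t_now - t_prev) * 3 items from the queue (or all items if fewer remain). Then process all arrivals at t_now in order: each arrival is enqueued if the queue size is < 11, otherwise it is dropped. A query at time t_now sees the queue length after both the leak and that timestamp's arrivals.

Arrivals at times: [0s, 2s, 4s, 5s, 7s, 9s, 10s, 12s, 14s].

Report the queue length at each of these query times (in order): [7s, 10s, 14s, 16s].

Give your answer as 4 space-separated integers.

Answer: 1 1 1 0

Derivation:
Queue lengths at query times:
  query t=7s: backlog = 1
  query t=10s: backlog = 1
  query t=14s: backlog = 1
  query t=16s: backlog = 0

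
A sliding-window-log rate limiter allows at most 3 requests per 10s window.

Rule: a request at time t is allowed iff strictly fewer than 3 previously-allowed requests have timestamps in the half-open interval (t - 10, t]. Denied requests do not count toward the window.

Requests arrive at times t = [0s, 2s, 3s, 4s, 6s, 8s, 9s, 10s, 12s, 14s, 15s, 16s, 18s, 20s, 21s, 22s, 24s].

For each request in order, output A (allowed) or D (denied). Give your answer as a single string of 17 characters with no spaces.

Tracking allowed requests in the window:
  req#1 t=0s: ALLOW
  req#2 t=2s: ALLOW
  req#3 t=3s: ALLOW
  req#4 t=4s: DENY
  req#5 t=6s: DENY
  req#6 t=8s: DENY
  req#7 t=9s: DENY
  req#8 t=10s: ALLOW
  req#9 t=12s: ALLOW
  req#10 t=14s: ALLOW
  req#11 t=15s: DENY
  req#12 t=16s: DENY
  req#13 t=18s: DENY
  req#14 t=20s: ALLOW
  req#15 t=21s: DENY
  req#16 t=22s: ALLOW
  req#17 t=24s: ALLOW

Answer: AAADDDDAAADDDADAA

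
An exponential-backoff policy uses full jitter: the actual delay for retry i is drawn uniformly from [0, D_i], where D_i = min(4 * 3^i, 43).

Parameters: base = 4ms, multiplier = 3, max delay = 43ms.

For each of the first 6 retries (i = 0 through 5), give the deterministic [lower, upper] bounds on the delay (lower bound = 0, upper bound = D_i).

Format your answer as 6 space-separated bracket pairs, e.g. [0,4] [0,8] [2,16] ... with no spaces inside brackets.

Answer: [0,4] [0,12] [0,36] [0,43] [0,43] [0,43]

Derivation:
Computing bounds per retry:
  i=0: D_i=min(4*3^0,43)=4, bounds=[0,4]
  i=1: D_i=min(4*3^1,43)=12, bounds=[0,12]
  i=2: D_i=min(4*3^2,43)=36, bounds=[0,36]
  i=3: D_i=min(4*3^3,43)=43, bounds=[0,43]
  i=4: D_i=min(4*3^4,43)=43, bounds=[0,43]
  i=5: D_i=min(4*3^5,43)=43, bounds=[0,43]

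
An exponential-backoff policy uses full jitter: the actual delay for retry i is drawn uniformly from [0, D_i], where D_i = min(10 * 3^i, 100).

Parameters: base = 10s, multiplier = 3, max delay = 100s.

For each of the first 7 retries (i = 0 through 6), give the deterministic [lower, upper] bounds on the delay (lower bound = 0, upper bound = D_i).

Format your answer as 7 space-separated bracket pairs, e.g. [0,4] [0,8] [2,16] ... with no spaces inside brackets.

Computing bounds per retry:
  i=0: D_i=min(10*3^0,100)=10, bounds=[0,10]
  i=1: D_i=min(10*3^1,100)=30, bounds=[0,30]
  i=2: D_i=min(10*3^2,100)=90, bounds=[0,90]
  i=3: D_i=min(10*3^3,100)=100, bounds=[0,100]
  i=4: D_i=min(10*3^4,100)=100, bounds=[0,100]
  i=5: D_i=min(10*3^5,100)=100, bounds=[0,100]
  i=6: D_i=min(10*3^6,100)=100, bounds=[0,100]

Answer: [0,10] [0,30] [0,90] [0,100] [0,100] [0,100] [0,100]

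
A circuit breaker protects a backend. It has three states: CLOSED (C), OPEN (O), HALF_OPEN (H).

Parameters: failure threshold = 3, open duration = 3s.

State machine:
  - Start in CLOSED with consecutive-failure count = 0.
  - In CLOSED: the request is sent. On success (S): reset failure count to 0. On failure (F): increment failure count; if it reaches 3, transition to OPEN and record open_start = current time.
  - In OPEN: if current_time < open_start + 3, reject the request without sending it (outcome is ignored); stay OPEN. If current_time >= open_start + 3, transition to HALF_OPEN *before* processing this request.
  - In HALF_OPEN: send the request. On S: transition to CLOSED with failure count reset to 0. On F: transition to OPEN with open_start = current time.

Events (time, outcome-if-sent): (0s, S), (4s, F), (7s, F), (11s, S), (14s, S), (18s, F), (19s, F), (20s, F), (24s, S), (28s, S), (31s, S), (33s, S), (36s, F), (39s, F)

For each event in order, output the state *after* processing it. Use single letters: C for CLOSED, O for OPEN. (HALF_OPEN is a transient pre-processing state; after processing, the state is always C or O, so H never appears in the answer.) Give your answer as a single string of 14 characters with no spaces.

State after each event:
  event#1 t=0s outcome=S: state=CLOSED
  event#2 t=4s outcome=F: state=CLOSED
  event#3 t=7s outcome=F: state=CLOSED
  event#4 t=11s outcome=S: state=CLOSED
  event#5 t=14s outcome=S: state=CLOSED
  event#6 t=18s outcome=F: state=CLOSED
  event#7 t=19s outcome=F: state=CLOSED
  event#8 t=20s outcome=F: state=OPEN
  event#9 t=24s outcome=S: state=CLOSED
  event#10 t=28s outcome=S: state=CLOSED
  event#11 t=31s outcome=S: state=CLOSED
  event#12 t=33s outcome=S: state=CLOSED
  event#13 t=36s outcome=F: state=CLOSED
  event#14 t=39s outcome=F: state=CLOSED

Answer: CCCCCCCOCCCCCC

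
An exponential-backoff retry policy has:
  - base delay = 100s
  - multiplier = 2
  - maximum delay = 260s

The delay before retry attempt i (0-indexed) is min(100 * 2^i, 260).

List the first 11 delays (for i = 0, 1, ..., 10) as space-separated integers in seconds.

Answer: 100 200 260 260 260 260 260 260 260 260 260

Derivation:
Computing each delay:
  i=0: min(100*2^0, 260) = 100
  i=1: min(100*2^1, 260) = 200
  i=2: min(100*2^2, 260) = 260
  i=3: min(100*2^3, 260) = 260
  i=4: min(100*2^4, 260) = 260
  i=5: min(100*2^5, 260) = 260
  i=6: min(100*2^6, 260) = 260
  i=7: min(100*2^7, 260) = 260
  i=8: min(100*2^8, 260) = 260
  i=9: min(100*2^9, 260) = 260
  i=10: min(100*2^10, 260) = 260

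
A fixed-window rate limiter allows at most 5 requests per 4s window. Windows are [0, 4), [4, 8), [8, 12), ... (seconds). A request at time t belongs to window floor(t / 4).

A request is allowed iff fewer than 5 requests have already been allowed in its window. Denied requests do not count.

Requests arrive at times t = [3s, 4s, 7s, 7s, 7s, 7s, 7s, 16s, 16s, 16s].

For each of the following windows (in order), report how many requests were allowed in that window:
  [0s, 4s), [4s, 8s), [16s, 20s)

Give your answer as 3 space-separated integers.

Processing requests:
  req#1 t=3s (window 0): ALLOW
  req#2 t=4s (window 1): ALLOW
  req#3 t=7s (window 1): ALLOW
  req#4 t=7s (window 1): ALLOW
  req#5 t=7s (window 1): ALLOW
  req#6 t=7s (window 1): ALLOW
  req#7 t=7s (window 1): DENY
  req#8 t=16s (window 4): ALLOW
  req#9 t=16s (window 4): ALLOW
  req#10 t=16s (window 4): ALLOW

Allowed counts by window: 1 5 3

Answer: 1 5 3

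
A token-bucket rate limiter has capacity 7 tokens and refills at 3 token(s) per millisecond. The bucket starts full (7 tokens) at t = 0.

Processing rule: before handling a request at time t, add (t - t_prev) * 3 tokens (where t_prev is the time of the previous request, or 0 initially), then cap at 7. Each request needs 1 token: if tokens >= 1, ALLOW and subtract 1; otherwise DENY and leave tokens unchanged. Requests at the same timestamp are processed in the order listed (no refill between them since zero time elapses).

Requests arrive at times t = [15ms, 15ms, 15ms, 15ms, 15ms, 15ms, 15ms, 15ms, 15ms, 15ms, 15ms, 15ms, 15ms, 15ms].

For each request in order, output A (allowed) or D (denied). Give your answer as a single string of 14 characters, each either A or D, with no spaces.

Answer: AAAAAAADDDDDDD

Derivation:
Simulating step by step:
  req#1 t=15ms: ALLOW
  req#2 t=15ms: ALLOW
  req#3 t=15ms: ALLOW
  req#4 t=15ms: ALLOW
  req#5 t=15ms: ALLOW
  req#6 t=15ms: ALLOW
  req#7 t=15ms: ALLOW
  req#8 t=15ms: DENY
  req#9 t=15ms: DENY
  req#10 t=15ms: DENY
  req#11 t=15ms: DENY
  req#12 t=15ms: DENY
  req#13 t=15ms: DENY
  req#14 t=15ms: DENY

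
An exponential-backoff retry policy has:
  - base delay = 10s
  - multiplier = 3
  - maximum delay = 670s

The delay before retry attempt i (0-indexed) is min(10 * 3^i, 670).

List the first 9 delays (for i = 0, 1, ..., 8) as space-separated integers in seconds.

Computing each delay:
  i=0: min(10*3^0, 670) = 10
  i=1: min(10*3^1, 670) = 30
  i=2: min(10*3^2, 670) = 90
  i=3: min(10*3^3, 670) = 270
  i=4: min(10*3^4, 670) = 670
  i=5: min(10*3^5, 670) = 670
  i=6: min(10*3^6, 670) = 670
  i=7: min(10*3^7, 670) = 670
  i=8: min(10*3^8, 670) = 670

Answer: 10 30 90 270 670 670 670 670 670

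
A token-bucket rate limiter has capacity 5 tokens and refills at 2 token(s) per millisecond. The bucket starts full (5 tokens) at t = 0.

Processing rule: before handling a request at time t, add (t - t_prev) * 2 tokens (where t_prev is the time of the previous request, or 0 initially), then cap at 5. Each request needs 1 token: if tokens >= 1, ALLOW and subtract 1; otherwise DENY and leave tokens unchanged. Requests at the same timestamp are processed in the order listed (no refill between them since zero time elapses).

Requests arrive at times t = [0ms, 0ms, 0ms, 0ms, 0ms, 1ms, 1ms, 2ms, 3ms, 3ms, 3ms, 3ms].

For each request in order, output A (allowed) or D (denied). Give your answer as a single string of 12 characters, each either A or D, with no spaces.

Simulating step by step:
  req#1 t=0ms: ALLOW
  req#2 t=0ms: ALLOW
  req#3 t=0ms: ALLOW
  req#4 t=0ms: ALLOW
  req#5 t=0ms: ALLOW
  req#6 t=1ms: ALLOW
  req#7 t=1ms: ALLOW
  req#8 t=2ms: ALLOW
  req#9 t=3ms: ALLOW
  req#10 t=3ms: ALLOW
  req#11 t=3ms: ALLOW
  req#12 t=3ms: DENY

Answer: AAAAAAAAAAAD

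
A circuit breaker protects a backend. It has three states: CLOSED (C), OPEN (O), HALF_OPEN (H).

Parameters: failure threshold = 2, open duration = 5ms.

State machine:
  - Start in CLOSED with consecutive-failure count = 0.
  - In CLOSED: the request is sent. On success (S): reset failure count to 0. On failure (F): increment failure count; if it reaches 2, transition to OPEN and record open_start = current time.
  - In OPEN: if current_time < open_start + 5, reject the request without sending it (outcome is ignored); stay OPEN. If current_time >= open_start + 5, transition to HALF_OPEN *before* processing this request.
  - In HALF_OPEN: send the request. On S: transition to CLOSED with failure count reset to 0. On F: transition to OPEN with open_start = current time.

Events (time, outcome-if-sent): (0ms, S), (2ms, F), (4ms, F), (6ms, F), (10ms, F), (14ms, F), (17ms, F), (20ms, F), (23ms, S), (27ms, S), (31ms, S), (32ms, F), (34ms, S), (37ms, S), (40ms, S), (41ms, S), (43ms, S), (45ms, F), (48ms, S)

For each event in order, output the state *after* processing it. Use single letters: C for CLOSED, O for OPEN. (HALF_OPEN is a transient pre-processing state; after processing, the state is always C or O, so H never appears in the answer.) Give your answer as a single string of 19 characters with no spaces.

State after each event:
  event#1 t=0ms outcome=S: state=CLOSED
  event#2 t=2ms outcome=F: state=CLOSED
  event#3 t=4ms outcome=F: state=OPEN
  event#4 t=6ms outcome=F: state=OPEN
  event#5 t=10ms outcome=F: state=OPEN
  event#6 t=14ms outcome=F: state=OPEN
  event#7 t=17ms outcome=F: state=OPEN
  event#8 t=20ms outcome=F: state=OPEN
  event#9 t=23ms outcome=S: state=CLOSED
  event#10 t=27ms outcome=S: state=CLOSED
  event#11 t=31ms outcome=S: state=CLOSED
  event#12 t=32ms outcome=F: state=CLOSED
  event#13 t=34ms outcome=S: state=CLOSED
  event#14 t=37ms outcome=S: state=CLOSED
  event#15 t=40ms outcome=S: state=CLOSED
  event#16 t=41ms outcome=S: state=CLOSED
  event#17 t=43ms outcome=S: state=CLOSED
  event#18 t=45ms outcome=F: state=CLOSED
  event#19 t=48ms outcome=S: state=CLOSED

Answer: CCOOOOOOCCCCCCCCCCC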